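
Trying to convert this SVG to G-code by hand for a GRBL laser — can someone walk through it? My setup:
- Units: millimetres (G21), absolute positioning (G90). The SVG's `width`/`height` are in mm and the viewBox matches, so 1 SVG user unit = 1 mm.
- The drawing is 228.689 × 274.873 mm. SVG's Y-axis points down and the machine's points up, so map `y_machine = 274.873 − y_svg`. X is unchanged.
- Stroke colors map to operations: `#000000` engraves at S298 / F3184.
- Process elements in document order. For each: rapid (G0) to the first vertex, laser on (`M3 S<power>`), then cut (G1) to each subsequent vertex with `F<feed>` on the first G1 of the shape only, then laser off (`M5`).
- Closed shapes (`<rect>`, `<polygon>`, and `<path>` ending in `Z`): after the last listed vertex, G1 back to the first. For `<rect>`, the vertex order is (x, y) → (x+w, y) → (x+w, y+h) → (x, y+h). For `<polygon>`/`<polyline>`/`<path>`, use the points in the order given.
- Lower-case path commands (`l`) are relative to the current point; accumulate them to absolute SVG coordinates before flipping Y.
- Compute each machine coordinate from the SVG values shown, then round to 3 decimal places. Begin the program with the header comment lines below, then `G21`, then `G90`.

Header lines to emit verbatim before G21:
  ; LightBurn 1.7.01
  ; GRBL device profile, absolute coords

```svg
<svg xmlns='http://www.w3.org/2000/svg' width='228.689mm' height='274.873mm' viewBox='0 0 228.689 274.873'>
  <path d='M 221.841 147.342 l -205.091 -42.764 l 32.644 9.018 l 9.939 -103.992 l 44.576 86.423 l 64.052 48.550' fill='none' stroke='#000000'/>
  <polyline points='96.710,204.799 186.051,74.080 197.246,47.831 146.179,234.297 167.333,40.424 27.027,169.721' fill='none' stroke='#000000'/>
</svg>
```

; LightBurn 1.7.01
; GRBL device profile, absolute coords
G21
G90
G0 X221.841 Y127.531
M3 S298
G1 X16.750 Y170.295 F3184
G1 X49.394 Y161.277
G1 X59.333 Y265.269
G1 X103.909 Y178.846
G1 X167.961 Y130.296
M5
G0 X96.710 Y70.074
M3 S298
G1 X186.051 Y200.793 F3184
G1 X197.246 Y227.042
G1 X146.179 Y40.576
G1 X167.333 Y234.449
G1 X27.027 Y105.152
M5

1 u = 1 mm; y_m = 274.873 − y.

[1] `<path>` open polyline, #000000→engrave S298 F3184: (221.841,127.531) → (16.750,170.295) → (49.394,161.277) → (59.333,265.269) → (103.909,178.846) → (167.961,130.296)

[2] `<polyline>` open polyline, #000000→engrave S298 F3184: (96.710,70.074) → (186.051,200.793) → (197.246,227.042) → (146.179,40.576) → (167.333,234.449) → (27.027,105.152)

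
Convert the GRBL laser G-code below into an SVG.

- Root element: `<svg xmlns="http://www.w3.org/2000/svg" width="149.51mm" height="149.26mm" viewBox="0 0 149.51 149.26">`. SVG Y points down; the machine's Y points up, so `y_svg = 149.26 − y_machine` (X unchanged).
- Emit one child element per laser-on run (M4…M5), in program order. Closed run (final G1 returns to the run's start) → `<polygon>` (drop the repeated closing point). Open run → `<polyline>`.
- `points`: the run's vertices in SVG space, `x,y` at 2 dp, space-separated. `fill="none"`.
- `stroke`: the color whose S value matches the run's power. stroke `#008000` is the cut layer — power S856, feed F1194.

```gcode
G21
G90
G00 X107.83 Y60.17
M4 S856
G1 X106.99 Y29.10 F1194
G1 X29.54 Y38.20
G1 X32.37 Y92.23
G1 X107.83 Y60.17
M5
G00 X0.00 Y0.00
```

<svg xmlns="http://www.w3.org/2000/svg" width="149.51mm" height="149.26mm" viewBox="0 0 149.51 149.26">
  <polygon points="107.83,89.09 106.99,120.16 29.54,111.06 32.37,57.03" fill="none" stroke="#008000"/>
</svg>

y_svg = 149.26 − y_m. Every run uses S856, so all elements get stroke `#008000` (cut).

[1] closed run; points: 107.83,89.09 106.99,120.16 29.54,111.06 32.37,57.03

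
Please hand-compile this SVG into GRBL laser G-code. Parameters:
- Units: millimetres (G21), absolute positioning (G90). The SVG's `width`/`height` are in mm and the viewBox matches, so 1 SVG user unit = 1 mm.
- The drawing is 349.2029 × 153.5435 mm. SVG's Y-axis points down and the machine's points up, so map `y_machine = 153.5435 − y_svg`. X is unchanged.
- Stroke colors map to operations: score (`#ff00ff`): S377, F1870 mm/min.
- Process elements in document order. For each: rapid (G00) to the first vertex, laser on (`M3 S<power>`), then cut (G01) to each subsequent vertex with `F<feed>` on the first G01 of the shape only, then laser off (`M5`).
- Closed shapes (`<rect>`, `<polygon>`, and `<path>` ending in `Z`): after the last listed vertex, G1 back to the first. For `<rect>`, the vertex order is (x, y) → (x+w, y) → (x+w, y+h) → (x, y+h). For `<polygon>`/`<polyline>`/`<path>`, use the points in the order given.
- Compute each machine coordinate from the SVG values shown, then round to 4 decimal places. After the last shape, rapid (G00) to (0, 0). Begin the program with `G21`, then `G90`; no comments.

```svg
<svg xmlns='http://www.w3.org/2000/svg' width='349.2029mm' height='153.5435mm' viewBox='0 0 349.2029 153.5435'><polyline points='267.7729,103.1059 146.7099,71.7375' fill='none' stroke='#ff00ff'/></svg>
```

G21
G90
G00 X267.7729 Y50.4376
M3 S377
G01 X146.7099 Y81.8060 F1870
M5
G00 X0.0000 Y0.0000

1 u = 1 mm; y_m = 153.5435 − y.

[1] `<polyline>` line segment, #ff00ff→score S377 F1870: (267.7729,50.4376) → (146.7099,81.8060)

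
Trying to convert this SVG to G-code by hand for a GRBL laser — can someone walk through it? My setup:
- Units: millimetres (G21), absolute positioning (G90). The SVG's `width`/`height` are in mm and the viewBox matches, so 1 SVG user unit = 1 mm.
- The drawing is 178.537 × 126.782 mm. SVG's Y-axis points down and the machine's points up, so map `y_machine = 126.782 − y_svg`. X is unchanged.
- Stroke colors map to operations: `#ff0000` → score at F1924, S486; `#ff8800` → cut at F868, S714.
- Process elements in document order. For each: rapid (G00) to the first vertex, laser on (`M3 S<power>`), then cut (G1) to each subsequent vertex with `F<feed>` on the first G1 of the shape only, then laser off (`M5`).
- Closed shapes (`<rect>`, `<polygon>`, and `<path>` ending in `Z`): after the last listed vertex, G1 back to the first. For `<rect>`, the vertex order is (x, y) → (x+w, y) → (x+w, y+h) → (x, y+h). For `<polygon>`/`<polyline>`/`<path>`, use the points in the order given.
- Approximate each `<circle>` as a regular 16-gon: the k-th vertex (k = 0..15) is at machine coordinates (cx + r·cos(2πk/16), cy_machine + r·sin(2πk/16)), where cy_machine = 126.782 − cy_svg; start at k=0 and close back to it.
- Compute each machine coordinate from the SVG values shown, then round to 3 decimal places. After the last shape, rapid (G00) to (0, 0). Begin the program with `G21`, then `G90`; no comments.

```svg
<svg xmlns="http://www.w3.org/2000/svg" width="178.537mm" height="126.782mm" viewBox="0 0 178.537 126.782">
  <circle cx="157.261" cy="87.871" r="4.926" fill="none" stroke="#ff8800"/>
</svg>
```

G21
G90
G00 X162.187 Y38.911
M3 S714
G1 X161.812 Y40.796 F868
G1 X160.744 Y42.394
G1 X159.146 Y43.462
G1 X157.261 Y43.837
G1 X155.376 Y43.462
G1 X153.778 Y42.394
G1 X152.710 Y40.796
G1 X152.335 Y38.911
G1 X152.710 Y37.026
G1 X153.778 Y35.428
G1 X155.376 Y34.360
G1 X157.261 Y33.985
G1 X159.146 Y34.360
G1 X160.744 Y35.428
G1 X161.812 Y37.026
G1 X162.187 Y38.911
M5
G00 X0.000 Y0.000

1 u = 1 mm; y_m = 126.782 − y.

[1] `<circle>` circle, #ff8800→cut S714 F868: (162.187,38.911) → (161.812,40.796) → (160.744,42.394) → (159.146,43.462) → (157.261,43.837) → (155.376,43.462) → (153.778,42.394) → (152.710,40.796) → (152.335,38.911) → (152.710,37.026) → (153.778,35.428) → (155.376,34.360) → (157.261,33.985) → (159.146,34.360) → (160.744,35.428) → (161.812,37.026) → (162.187,38.911) (closed)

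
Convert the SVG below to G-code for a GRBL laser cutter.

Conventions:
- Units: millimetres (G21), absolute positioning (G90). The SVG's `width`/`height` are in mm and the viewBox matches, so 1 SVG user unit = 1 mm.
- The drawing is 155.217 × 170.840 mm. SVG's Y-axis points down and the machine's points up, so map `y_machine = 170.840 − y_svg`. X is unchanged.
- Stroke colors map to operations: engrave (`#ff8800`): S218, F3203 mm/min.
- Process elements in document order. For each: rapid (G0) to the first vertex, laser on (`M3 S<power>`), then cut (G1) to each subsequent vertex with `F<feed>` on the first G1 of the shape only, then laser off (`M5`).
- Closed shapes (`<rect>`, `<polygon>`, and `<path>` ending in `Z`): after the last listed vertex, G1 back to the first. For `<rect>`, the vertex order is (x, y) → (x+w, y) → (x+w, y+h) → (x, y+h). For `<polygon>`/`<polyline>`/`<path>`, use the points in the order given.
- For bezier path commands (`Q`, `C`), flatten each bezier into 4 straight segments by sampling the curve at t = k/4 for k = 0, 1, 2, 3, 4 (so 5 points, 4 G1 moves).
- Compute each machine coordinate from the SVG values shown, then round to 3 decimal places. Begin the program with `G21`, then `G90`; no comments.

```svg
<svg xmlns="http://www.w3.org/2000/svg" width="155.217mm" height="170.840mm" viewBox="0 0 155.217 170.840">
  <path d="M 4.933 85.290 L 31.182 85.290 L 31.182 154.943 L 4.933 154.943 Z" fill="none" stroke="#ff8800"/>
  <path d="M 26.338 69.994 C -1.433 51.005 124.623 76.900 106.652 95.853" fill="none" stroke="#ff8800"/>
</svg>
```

G21
G90
G0 X4.933 Y85.550
M3 S218
G1 X31.182 Y85.550 F3203
G1 X31.182 Y15.897
G1 X4.933 Y15.897
G1 X4.933 Y85.550
M5
G0 X26.338 Y100.846
M3 S218
G1 X29.698 Y107.482 F3203
G1 X62.820 Y102.145
G1 X97.779 Y89.694
G1 X106.652 Y74.987
M5

1 u = 1 mm; y_m = 170.840 − y.

[1] `<path>` rectangle, #ff8800→engrave S218 F3203: (4.933,85.550) → (31.182,85.550) → (31.182,15.897) → (4.933,15.897) → (4.933,85.550) (closed)

[2] `<path>` cubic bezier, #ff8800→engrave S218 F3203: (26.338,100.846) → (29.698,107.482) → (62.820,102.145) → (97.779,89.694) → (106.652,74.987)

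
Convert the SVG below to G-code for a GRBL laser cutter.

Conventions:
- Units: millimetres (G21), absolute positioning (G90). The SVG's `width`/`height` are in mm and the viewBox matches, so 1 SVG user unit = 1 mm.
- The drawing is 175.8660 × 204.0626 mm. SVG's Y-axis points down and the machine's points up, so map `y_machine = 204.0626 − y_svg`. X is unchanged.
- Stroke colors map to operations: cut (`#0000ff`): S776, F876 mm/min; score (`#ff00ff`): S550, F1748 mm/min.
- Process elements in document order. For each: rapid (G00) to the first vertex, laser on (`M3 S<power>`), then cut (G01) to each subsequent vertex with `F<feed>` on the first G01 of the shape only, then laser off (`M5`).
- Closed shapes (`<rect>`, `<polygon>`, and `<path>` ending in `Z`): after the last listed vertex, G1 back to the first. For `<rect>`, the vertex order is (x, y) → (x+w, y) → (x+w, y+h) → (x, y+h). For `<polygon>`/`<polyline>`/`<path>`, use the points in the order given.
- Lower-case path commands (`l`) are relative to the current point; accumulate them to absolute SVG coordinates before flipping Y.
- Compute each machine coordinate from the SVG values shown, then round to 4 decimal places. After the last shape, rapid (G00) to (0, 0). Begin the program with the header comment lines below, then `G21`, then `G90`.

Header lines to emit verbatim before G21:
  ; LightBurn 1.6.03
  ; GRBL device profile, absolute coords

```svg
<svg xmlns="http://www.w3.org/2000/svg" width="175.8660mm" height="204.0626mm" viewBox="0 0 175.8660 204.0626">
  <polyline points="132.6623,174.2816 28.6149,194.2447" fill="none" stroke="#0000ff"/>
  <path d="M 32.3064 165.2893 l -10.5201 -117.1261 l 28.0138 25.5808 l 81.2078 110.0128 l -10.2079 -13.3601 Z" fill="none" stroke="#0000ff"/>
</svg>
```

1 u = 1 mm; y_m = 204.0626 − y.

[1] `<polyline>` line segment, #0000ff→cut S776 F876: (132.6623,29.7810) → (28.6149,9.8179)

[2] `<path>` closed polygon, #0000ff→cut S776 F876: (32.3064,38.7733) → (21.7863,155.8994) → (49.8001,130.3186) → (131.0079,20.3058) → (120.8000,33.6659) → (32.3064,38.7733) (closed)

; LightBurn 1.6.03
; GRBL device profile, absolute coords
G21
G90
G00 X132.6623 Y29.7810
M3 S776
G01 X28.6149 Y9.8179 F876
M5
G00 X32.3064 Y38.7733
M3 S776
G01 X21.7863 Y155.8994 F876
G01 X49.8001 Y130.3186
G01 X131.0079 Y20.3058
G01 X120.8000 Y33.6659
G01 X32.3064 Y38.7733
M5
G00 X0.0000 Y0.0000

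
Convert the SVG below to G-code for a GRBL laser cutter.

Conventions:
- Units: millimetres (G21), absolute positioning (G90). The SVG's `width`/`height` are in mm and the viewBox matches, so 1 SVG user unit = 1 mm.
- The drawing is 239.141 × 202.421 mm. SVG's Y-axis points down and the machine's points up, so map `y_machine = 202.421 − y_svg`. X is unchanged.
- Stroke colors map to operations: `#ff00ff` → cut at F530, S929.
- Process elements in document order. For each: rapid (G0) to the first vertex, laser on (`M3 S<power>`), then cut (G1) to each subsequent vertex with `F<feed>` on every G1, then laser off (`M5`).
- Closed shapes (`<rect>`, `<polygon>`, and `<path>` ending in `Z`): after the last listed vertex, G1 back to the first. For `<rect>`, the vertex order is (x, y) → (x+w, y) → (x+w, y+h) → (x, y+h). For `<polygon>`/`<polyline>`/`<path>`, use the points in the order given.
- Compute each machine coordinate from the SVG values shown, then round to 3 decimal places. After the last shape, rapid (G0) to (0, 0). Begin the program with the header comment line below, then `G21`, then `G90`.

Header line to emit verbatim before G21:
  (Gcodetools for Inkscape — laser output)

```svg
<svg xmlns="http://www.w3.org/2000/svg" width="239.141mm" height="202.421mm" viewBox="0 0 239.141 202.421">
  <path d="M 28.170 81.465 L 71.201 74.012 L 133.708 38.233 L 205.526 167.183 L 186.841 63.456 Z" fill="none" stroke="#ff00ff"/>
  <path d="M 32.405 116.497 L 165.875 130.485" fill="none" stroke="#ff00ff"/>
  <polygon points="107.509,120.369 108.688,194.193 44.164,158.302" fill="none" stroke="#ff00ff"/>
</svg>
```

1 u = 1 mm; y_m = 202.421 − y.

[1] `<path>` closed polygon, #ff00ff→cut S929 F530: (28.170,120.956) → (71.201,128.409) → (133.708,164.188) → (205.526,35.238) → (186.841,138.965) → (28.170,120.956) (closed)

[2] `<path>` line segment, #ff00ff→cut S929 F530: (32.405,85.924) → (165.875,71.936)

[3] `<polygon>` regular polygon, #ff00ff→cut S929 F530: (107.509,82.052) → (108.688,8.228) → (44.164,44.119) → (107.509,82.052) (closed)

(Gcodetools for Inkscape — laser output)
G21
G90
G0 X28.170 Y120.956
M3 S929
G1 X71.201 Y128.409 F530
G1 X133.708 Y164.188 F530
G1 X205.526 Y35.238 F530
G1 X186.841 Y138.965 F530
G1 X28.170 Y120.956 F530
M5
G0 X32.405 Y85.924
M3 S929
G1 X165.875 Y71.936 F530
M5
G0 X107.509 Y82.052
M3 S929
G1 X108.688 Y8.228 F530
G1 X44.164 Y44.119 F530
G1 X107.509 Y82.052 F530
M5
G0 X0.000 Y0.000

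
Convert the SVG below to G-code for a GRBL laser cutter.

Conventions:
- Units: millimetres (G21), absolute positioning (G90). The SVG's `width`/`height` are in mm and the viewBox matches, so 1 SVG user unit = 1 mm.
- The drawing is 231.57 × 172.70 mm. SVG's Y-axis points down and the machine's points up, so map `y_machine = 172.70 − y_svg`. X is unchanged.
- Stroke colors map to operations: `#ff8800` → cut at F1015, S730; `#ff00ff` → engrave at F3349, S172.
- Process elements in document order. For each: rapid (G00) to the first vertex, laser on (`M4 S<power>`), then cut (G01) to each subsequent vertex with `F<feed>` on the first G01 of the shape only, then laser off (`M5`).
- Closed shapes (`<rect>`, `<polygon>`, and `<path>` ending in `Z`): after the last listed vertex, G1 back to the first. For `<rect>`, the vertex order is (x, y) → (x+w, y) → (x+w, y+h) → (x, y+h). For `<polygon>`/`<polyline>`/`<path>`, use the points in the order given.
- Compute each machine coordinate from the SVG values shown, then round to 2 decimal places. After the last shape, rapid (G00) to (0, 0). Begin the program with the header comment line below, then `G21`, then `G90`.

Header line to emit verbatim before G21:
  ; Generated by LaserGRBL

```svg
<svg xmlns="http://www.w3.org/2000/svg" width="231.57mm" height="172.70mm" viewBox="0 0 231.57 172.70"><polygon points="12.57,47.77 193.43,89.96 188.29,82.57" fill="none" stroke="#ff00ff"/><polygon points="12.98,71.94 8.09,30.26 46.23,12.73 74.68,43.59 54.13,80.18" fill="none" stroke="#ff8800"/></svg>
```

viewBox `0 0 231.57 172.70` with mm width/height → 1 unit = 1 mm. Flip: y_m = 172.70 − y_svg.

**Shape 1** — `<polygon>` closed polygon, stroke `#ff00ff` → engrave (S172, F3349). Machine vertices: (12.57,124.93) → (193.43,82.74) → (188.29,90.13) → (12.57,124.93). Closed: final G1 returns to the first vertex.

**Shape 2** — `<polygon>` regular polygon, stroke `#ff8800` → cut (S730, F1015). Machine vertices: (12.98,100.76) → (8.09,142.44) → (46.23,159.97) → (74.68,129.11) → (54.13,92.52) → (12.98,100.76). Closed: final G1 returns to the first vertex.

; Generated by LaserGRBL
G21
G90
G00 X12.57 Y124.93
M4 S172
G01 X193.43 Y82.74 F3349
G01 X188.29 Y90.13
G01 X12.57 Y124.93
M5
G00 X12.98 Y100.76
M4 S730
G01 X8.09 Y142.44 F1015
G01 X46.23 Y159.97
G01 X74.68 Y129.11
G01 X54.13 Y92.52
G01 X12.98 Y100.76
M5
G00 X0.00 Y0.00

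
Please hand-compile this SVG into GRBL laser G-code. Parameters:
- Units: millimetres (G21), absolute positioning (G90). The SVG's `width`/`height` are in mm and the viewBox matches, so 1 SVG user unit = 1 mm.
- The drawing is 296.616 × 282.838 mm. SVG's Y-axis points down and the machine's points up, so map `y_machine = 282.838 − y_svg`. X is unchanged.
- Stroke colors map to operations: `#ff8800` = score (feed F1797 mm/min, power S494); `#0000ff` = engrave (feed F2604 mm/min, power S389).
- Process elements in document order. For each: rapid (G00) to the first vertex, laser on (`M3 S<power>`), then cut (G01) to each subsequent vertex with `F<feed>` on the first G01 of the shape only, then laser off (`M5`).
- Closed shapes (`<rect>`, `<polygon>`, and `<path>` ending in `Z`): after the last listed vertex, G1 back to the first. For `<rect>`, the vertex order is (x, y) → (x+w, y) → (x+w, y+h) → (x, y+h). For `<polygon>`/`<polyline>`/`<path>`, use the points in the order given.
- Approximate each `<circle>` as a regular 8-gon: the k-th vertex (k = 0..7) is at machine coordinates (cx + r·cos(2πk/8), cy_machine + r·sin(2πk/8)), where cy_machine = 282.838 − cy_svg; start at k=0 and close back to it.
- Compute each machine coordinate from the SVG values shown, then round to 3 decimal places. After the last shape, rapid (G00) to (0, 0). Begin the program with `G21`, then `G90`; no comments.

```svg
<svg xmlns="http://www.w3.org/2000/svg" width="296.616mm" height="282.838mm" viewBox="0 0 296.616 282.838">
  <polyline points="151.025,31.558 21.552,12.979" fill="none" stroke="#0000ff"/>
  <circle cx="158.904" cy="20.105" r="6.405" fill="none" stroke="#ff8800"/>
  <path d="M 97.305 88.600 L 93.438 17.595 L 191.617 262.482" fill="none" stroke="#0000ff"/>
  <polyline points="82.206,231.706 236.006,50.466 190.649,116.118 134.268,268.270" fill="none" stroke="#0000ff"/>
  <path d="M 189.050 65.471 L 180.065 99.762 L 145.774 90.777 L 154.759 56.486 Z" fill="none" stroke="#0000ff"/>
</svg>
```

G21
G90
G00 X151.025 Y251.280
M3 S389
G01 X21.552 Y269.859 F2604
M5
G00 X165.309 Y262.733
M3 S494
G01 X163.433 Y267.262 F1797
G01 X158.904 Y269.138
G01 X154.375 Y267.262
G01 X152.499 Y262.733
G01 X154.375 Y258.204
G01 X158.904 Y256.328
G01 X163.433 Y258.204
G01 X165.309 Y262.733
M5
G00 X97.305 Y194.238
M3 S389
G01 X93.438 Y265.243 F2604
G01 X191.617 Y20.356
M5
G00 X82.206 Y51.132
M3 S389
G01 X236.006 Y232.372 F2604
G01 X190.649 Y166.720
G01 X134.268 Y14.568
M5
G00 X189.050 Y217.367
M3 S389
G01 X180.065 Y183.076 F2604
G01 X145.774 Y192.061
G01 X154.759 Y226.352
G01 X189.050 Y217.367
M5
G00 X0.000 Y0.000

viewBox `0 0 296.616 282.838` with mm width/height → 1 unit = 1 mm. Flip: y_m = 282.838 − y_svg.

**Shape 1** — `<polyline>` line segment, stroke `#0000ff` → engrave (S389, F2604). Machine vertices: (151.025,251.280) → (21.552,269.859). Open path.

**Shape 2** — `<circle>` circle, stroke `#ff8800` → score (S494, F1797). Machine vertices: (165.309,262.733) → (163.433,267.262) → (158.904,269.138) → (154.375,267.262) → (152.499,262.733) → (154.375,258.204) → (158.904,256.328) → (163.433,258.204) → (165.309,262.733). Closed: final G1 returns to the first vertex.

**Shape 3** — `<path>` open polyline, stroke `#0000ff` → engrave (S389, F2604). Machine vertices: (97.305,194.238) → (93.438,265.243) → (191.617,20.356). Open path.

**Shape 4** — `<polyline>` open polyline, stroke `#0000ff` → engrave (S389, F2604). Machine vertices: (82.206,51.132) → (236.006,232.372) → (190.649,166.720) → (134.268,14.568). Open path.

**Shape 5** — `<path>` regular polygon, stroke `#0000ff` → engrave (S389, F2604). Machine vertices: (189.050,217.367) → (180.065,183.076) → (145.774,192.061) → (154.759,226.352) → (189.050,217.367). Closed: final G1 returns to the first vertex.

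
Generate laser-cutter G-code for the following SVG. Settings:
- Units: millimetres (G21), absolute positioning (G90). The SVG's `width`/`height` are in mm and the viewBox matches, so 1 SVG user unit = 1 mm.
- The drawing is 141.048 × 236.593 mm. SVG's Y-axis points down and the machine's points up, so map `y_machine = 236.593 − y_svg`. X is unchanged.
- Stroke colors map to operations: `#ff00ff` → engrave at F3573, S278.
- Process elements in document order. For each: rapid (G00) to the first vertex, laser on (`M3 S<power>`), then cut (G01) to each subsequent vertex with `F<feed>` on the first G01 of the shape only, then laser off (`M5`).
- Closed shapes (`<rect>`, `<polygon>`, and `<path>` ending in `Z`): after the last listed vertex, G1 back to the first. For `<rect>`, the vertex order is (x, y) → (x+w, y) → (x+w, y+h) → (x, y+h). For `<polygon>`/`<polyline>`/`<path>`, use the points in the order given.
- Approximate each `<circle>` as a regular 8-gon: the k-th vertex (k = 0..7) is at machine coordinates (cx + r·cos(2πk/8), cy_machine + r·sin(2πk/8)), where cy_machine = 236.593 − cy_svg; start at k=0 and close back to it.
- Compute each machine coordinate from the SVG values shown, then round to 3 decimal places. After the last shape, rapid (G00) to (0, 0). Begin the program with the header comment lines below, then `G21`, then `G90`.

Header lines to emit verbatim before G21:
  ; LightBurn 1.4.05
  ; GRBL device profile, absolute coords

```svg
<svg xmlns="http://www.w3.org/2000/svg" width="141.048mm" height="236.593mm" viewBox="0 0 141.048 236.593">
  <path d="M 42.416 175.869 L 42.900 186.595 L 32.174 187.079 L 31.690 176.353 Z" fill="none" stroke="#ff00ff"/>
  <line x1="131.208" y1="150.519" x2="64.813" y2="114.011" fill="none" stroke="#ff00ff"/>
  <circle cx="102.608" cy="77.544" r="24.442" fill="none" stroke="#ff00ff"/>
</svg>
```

; LightBurn 1.4.05
; GRBL device profile, absolute coords
G21
G90
G00 X42.416 Y60.724
M3 S278
G01 X42.900 Y49.998 F3573
G01 X32.174 Y49.514
G01 X31.690 Y60.240
G01 X42.416 Y60.724
M5
G00 X131.208 Y86.074
M3 S278
G01 X64.813 Y122.582 F3573
M5
G00 X127.050 Y159.049
M3 S278
G01 X119.891 Y176.332 F3573
G01 X102.608 Y183.491
G01 X85.325 Y176.332
G01 X78.166 Y159.049
G01 X85.325 Y141.766
G01 X102.608 Y134.607
G01 X119.891 Y141.766
G01 X127.050 Y159.049
M5
G00 X0.000 Y0.000

Since the viewBox matches the mm dimensions, user units are millimetres directly. The only transform is the Y-flip y_m = 236.593 − y_svg.

Shape 1 is a regular polygon drawn with `<path>`. Its stroke #ff00ff means engrave at S278, F3573. After flipping Y the toolpath is (42.416,60.724) → (42.900,49.998) → (32.174,49.514) → (31.690,60.240) → (42.416,60.724), returning to the start.

Shape 2 is a line segment drawn with `<line>`. Its stroke #ff00ff means engrave at S278, F3573. After flipping Y the toolpath is (131.208,86.074) → (64.813,122.582).

Shape 3 is a circle drawn with `<circle>`. Its stroke #ff00ff means engrave at S278, F3573. After flipping Y the toolpath is (127.050,159.049) → (119.891,176.332) → (102.608,183.491) → (85.325,176.332) → (78.166,159.049) → (85.325,141.766) → (102.608,134.607) → (119.891,141.766) → (127.050,159.049), returning to the start.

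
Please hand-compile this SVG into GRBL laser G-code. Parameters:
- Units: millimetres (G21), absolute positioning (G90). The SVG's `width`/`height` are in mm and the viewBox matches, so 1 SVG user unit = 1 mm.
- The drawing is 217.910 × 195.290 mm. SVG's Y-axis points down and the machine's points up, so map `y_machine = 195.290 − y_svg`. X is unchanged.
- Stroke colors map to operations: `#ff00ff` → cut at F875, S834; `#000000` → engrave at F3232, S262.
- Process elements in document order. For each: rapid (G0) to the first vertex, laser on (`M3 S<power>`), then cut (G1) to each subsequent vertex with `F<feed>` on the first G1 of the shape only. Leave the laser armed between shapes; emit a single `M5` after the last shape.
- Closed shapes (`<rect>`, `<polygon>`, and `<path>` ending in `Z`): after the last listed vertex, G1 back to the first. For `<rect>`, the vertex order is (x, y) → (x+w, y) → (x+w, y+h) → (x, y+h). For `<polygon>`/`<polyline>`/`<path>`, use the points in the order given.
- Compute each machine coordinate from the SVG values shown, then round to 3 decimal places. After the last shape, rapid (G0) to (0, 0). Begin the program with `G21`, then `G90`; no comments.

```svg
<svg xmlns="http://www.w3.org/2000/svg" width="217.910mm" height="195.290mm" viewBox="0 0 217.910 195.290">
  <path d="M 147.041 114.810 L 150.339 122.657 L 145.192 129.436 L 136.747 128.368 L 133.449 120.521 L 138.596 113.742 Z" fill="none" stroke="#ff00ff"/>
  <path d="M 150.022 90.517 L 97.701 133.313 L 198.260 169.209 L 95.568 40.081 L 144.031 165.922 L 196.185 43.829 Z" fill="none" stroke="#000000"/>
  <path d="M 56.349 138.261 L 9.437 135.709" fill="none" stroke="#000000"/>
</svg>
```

1 u = 1 mm; y_m = 195.290 − y.

[1] `<path>` regular polygon, #ff00ff→cut S834 F875: (147.041,80.480) → (150.339,72.633) → (145.192,65.854) → (136.747,66.922) → (133.449,74.769) → (138.596,81.548) → (147.041,80.480) (closed)

[2] `<path>` closed polygon, #000000→engrave S262 F3232: (150.022,104.773) → (97.701,61.977) → (198.260,26.081) → (95.568,155.209) → (144.031,29.368) → (196.185,151.461) → (150.022,104.773) (closed)

[3] `<path>` line segment, #000000→engrave S262 F3232: (56.349,57.029) → (9.437,59.581)

G21
G90
G0 X147.041 Y80.480
M3 S834
G1 X150.339 Y72.633 F875
G1 X145.192 Y65.854
G1 X136.747 Y66.922
G1 X133.449 Y74.769
G1 X138.596 Y81.548
G1 X147.041 Y80.480
G0 X150.022 Y104.773
M3 S262
G1 X97.701 Y61.977 F3232
G1 X198.260 Y26.081
G1 X95.568 Y155.209
G1 X144.031 Y29.368
G1 X196.185 Y151.461
G1 X150.022 Y104.773
G0 X56.349 Y57.029
M3 S262
G1 X9.437 Y59.581 F3232
M5
G0 X0.000 Y0.000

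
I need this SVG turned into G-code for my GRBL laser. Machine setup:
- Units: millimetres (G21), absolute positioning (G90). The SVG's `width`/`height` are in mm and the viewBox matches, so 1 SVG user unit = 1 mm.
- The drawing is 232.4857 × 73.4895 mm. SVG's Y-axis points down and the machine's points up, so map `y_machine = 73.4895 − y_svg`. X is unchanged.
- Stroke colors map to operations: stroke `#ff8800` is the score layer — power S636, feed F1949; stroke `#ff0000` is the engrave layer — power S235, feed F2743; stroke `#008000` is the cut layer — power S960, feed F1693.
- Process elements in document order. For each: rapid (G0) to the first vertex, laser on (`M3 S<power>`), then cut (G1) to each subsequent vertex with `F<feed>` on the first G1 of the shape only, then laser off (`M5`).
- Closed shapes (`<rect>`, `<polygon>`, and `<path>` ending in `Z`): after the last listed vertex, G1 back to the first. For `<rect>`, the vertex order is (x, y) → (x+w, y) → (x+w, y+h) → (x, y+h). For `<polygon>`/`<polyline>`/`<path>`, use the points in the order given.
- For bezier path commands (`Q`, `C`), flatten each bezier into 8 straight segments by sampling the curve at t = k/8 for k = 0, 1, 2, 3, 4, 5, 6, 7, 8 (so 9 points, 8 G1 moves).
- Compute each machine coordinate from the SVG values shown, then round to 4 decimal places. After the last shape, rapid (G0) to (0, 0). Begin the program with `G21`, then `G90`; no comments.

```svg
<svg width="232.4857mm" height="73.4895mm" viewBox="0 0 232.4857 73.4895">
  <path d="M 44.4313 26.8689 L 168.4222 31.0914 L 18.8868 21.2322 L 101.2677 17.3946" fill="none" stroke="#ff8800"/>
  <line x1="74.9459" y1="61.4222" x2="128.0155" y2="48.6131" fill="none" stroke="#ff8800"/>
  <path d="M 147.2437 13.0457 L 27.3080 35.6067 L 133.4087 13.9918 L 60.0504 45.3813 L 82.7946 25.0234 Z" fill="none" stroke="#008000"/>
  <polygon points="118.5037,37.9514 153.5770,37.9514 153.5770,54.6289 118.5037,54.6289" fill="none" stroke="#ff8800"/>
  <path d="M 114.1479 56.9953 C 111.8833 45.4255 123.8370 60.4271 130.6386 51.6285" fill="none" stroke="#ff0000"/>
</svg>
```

G21
G90
G0 X44.4313 Y46.6206
M3 S636
G1 X168.4222 Y42.3981 F1949
G1 X18.8868 Y52.2573
G1 X101.2677 Y56.0949
M5
G0 X74.9459 Y12.0673
M3 S636
G1 X128.0155 Y24.8764 F1949
M5
G0 X147.2437 Y60.4438
M3 S960
G1 X27.3080 Y37.8828 F1693
G1 X133.4087 Y59.4977
G1 X60.0504 Y28.1082
G1 X82.7946 Y48.4661
G1 X147.2437 Y60.4438
M5
G0 X118.5037 Y35.5381
M3 S636
G1 X153.5770 Y35.5381 F1949
G1 X153.5770 Y18.8606
G1 X118.5037 Y18.8606
G1 X118.5037 Y35.5381
M5
G0 X114.1479 Y16.4942
M3 S235
G1 X113.9273 Y19.6857 F2743
G1 X114.8127 Y20.9765
G1 X116.5771 Y20.9567
G1 X118.9934 Y20.2168
G1 X121.8347 Y19.3470
G1 X124.8740 Y18.9375
G1 X127.8843 Y19.5788
G1 X130.6386 Y21.8610
M5
G0 X0.0000 Y0.0000

viewBox `0 0 232.4857 73.4895` with mm width/height → 1 unit = 1 mm. Flip: y_m = 73.4895 − y_svg.

**Shape 1** — `<path>` open polyline, stroke `#ff8800` → score (S636, F1949). Machine vertices: (44.4313,46.6206) → (168.4222,42.3981) → (18.8868,52.2573) → (101.2677,56.0949). Open path.

**Shape 2** — `<line>` line segment, stroke `#ff8800` → score (S636, F1949). Machine vertices: (74.9459,12.0673) → (128.0155,24.8764). Open path.

**Shape 3** — `<path>` closed polygon, stroke `#008000` → cut (S960, F1693). Machine vertices: (147.2437,60.4438) → (27.3080,37.8828) → (133.4087,59.4977) → (60.0504,28.1082) → (82.7946,48.4661) → (147.2437,60.4438). Closed: final G1 returns to the first vertex.

**Shape 4** — `<polygon>` rectangle, stroke `#ff8800` → score (S636, F1949). Machine vertices: (118.5037,35.5381) → (153.5770,35.5381) → (153.5770,18.8606) → (118.5037,18.8606) → (118.5037,35.5381). Closed: final G1 returns to the first vertex.

**Shape 5** — `<path>` cubic bezier, stroke `#ff0000` → engrave (S235, F2743). Control points (SVG): P0=(114.1479,56.9953), P1=(111.8833,45.4255), P2=(123.8370,60.4271), P3=(130.6386,51.6285); sampled at t=k/8. Machine vertices: (114.1479,16.4942) → (113.9273,19.6857) → (114.8127,20.9765) → (116.5771,20.9567) → (118.9934,20.2168) → (121.8347,19.3470) → (124.8740,18.9375) → (127.8843,19.5788) → (130.6386,21.8610). Open path.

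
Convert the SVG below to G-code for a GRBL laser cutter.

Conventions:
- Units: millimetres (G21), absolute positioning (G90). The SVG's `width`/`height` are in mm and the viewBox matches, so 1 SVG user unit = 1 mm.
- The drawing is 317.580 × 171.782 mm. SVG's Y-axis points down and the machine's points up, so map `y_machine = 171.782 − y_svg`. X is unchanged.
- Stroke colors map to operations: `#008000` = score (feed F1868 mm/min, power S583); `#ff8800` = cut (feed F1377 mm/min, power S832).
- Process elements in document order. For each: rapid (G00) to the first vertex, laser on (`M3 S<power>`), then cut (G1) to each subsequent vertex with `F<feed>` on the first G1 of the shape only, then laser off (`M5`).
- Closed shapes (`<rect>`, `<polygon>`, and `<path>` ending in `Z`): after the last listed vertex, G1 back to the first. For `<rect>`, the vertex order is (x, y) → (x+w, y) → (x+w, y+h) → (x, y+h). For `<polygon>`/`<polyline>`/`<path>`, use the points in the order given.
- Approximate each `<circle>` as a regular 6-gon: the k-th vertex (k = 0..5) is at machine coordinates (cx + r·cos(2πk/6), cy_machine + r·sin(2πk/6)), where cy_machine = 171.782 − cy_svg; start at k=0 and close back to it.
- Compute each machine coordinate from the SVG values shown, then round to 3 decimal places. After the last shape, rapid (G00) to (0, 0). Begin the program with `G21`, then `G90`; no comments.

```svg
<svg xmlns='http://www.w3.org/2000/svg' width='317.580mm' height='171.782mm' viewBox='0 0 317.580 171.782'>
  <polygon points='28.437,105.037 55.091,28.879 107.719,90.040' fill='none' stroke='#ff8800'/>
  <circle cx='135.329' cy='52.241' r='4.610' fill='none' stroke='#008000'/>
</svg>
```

G21
G90
G00 X28.437 Y66.745
M3 S832
G1 X55.091 Y142.903 F1377
G1 X107.719 Y81.742
G1 X28.437 Y66.745
M5
G00 X139.939 Y119.541
M3 S583
G1 X137.634 Y123.533 F1868
G1 X133.024 Y123.533
G1 X130.719 Y119.541
G1 X133.024 Y115.549
G1 X137.634 Y115.549
G1 X139.939 Y119.541
M5
G00 X0.000 Y0.000

1 u = 1 mm; y_m = 171.782 − y.

[1] `<polygon>` regular polygon, #ff8800→cut S832 F1377: (28.437,66.745) → (55.091,142.903) → (107.719,81.742) → (28.437,66.745) (closed)

[2] `<circle>` circle, #008000→score S583 F1868: (139.939,119.541) → (137.634,123.533) → (133.024,123.533) → (130.719,119.541) → (133.024,115.549) → (137.634,115.549) → (139.939,119.541) (closed)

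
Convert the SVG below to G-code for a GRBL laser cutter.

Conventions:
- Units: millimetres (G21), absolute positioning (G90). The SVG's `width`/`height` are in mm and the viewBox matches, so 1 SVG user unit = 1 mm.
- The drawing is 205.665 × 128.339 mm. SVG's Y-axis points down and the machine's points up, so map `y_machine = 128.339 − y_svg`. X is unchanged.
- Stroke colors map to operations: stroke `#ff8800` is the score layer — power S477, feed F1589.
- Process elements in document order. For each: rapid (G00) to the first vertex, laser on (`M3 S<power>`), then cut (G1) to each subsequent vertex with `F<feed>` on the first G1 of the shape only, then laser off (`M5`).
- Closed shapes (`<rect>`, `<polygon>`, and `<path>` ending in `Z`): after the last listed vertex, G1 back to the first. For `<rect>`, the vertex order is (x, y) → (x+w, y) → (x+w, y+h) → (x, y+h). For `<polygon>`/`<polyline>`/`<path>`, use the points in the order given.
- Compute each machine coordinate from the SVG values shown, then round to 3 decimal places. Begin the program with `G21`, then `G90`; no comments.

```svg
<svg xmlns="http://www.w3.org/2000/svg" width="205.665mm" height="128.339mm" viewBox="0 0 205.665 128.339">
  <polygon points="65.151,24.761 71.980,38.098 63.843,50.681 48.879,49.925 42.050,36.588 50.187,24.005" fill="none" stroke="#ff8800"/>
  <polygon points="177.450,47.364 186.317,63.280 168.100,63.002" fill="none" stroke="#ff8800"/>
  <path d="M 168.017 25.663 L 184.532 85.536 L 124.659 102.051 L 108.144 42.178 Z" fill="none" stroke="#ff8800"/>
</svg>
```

G21
G90
G00 X65.151 Y103.578
M3 S477
G1 X71.980 Y90.241 F1589
G1 X63.843 Y77.658
G1 X48.879 Y78.414
G1 X42.050 Y91.751
G1 X50.187 Y104.334
G1 X65.151 Y103.578
M5
G00 X177.450 Y80.975
M3 S477
G1 X186.317 Y65.059 F1589
G1 X168.100 Y65.337
G1 X177.450 Y80.975
M5
G00 X168.017 Y102.676
M3 S477
G1 X184.532 Y42.803 F1589
G1 X124.659 Y26.288
G1 X108.144 Y86.161
G1 X168.017 Y102.676
M5

viewBox `0 0 205.665 128.339` with mm width/height → 1 unit = 1 mm. Flip: y_m = 128.339 − y_svg.

**Shape 1** — `<polygon>` regular polygon, stroke `#ff8800` → score (S477, F1589). Machine vertices: (65.151,103.578) → (71.980,90.241) → (63.843,77.658) → (48.879,78.414) → (42.050,91.751) → (50.187,104.334) → (65.151,103.578). Closed: final G1 returns to the first vertex.

**Shape 2** — `<polygon>` regular polygon, stroke `#ff8800` → score (S477, F1589). Machine vertices: (177.450,80.975) → (186.317,65.059) → (168.100,65.337) → (177.450,80.975). Closed: final G1 returns to the first vertex.

**Shape 3** — `<path>` regular polygon, stroke `#ff8800` → score (S477, F1589). Machine vertices: (168.017,102.676) → (184.532,42.803) → (124.659,26.288) → (108.144,86.161) → (168.017,102.676). Closed: final G1 returns to the first vertex.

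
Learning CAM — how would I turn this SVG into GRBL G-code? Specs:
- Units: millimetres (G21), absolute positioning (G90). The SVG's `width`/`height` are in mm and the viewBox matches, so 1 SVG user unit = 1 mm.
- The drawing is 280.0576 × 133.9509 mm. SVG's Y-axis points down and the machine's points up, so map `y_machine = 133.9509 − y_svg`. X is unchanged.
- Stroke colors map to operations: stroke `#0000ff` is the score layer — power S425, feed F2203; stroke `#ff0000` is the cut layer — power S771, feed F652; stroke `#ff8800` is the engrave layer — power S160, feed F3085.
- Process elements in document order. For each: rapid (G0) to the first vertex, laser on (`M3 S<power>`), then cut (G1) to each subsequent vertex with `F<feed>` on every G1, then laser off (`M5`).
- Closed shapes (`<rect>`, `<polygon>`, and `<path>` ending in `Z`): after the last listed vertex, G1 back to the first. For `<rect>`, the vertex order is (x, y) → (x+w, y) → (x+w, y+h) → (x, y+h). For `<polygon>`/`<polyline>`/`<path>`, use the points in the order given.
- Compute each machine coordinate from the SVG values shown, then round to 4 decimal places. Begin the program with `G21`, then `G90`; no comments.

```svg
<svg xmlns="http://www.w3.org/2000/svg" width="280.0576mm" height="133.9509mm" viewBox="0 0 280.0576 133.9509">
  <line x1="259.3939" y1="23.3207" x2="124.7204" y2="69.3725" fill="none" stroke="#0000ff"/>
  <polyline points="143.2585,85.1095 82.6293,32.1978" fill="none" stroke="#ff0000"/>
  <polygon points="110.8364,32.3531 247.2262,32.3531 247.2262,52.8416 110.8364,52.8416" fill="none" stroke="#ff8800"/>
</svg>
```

Since the viewBox matches the mm dimensions, user units are millimetres directly. The only transform is the Y-flip y_m = 133.9509 − y_svg.

Shape 1 is a line segment drawn with `<line>`. Its stroke #0000ff means score at S425, F2203. After flipping Y the toolpath is (259.3939,110.6302) → (124.7204,64.5784).

Shape 2 is a line segment drawn with `<polyline>`. Its stroke #ff0000 means cut at S771, F652. After flipping Y the toolpath is (143.2585,48.8414) → (82.6293,101.7531).

Shape 3 is a rectangle drawn with `<polygon>`. Its stroke #ff8800 means engrave at S160, F3085. After flipping Y the toolpath is (110.8364,101.5978) → (247.2262,101.5978) → (247.2262,81.1093) → (110.8364,81.1093) → (110.8364,101.5978), returning to the start.

G21
G90
G0 X259.3939 Y110.6302
M3 S425
G1 X124.7204 Y64.5784 F2203
M5
G0 X143.2585 Y48.8414
M3 S771
G1 X82.6293 Y101.7531 F652
M5
G0 X110.8364 Y101.5978
M3 S160
G1 X247.2262 Y101.5978 F3085
G1 X247.2262 Y81.1093 F3085
G1 X110.8364 Y81.1093 F3085
G1 X110.8364 Y101.5978 F3085
M5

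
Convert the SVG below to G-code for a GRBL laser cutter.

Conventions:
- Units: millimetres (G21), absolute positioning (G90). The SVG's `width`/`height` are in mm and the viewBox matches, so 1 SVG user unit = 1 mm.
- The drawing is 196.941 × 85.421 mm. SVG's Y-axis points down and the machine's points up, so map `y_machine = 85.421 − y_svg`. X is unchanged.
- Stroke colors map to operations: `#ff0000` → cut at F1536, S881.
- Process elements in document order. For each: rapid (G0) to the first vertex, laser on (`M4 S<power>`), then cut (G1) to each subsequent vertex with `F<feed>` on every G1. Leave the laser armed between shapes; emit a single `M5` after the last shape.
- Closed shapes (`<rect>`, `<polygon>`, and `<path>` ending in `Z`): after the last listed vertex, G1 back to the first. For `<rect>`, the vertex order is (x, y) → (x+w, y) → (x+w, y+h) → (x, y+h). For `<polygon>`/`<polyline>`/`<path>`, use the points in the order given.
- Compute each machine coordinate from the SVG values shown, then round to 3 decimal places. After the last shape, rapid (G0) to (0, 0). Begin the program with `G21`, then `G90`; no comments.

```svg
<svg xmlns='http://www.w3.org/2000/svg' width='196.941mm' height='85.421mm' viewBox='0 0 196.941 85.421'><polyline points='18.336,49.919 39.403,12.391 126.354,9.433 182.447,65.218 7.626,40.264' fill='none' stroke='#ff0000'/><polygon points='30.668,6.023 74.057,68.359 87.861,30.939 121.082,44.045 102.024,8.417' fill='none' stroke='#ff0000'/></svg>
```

G21
G90
G0 X18.336 Y35.502
M4 S881
G1 X39.403 Y73.030 F1536
G1 X126.354 Y75.988 F1536
G1 X182.447 Y20.203 F1536
G1 X7.626 Y45.157 F1536
G0 X30.668 Y79.398
M4 S881
G1 X74.057 Y17.062 F1536
G1 X87.861 Y54.482 F1536
G1 X121.082 Y41.376 F1536
G1 X102.024 Y77.004 F1536
G1 X30.668 Y79.398 F1536
M5
G0 X0.000 Y0.000

Since the viewBox matches the mm dimensions, user units are millimetres directly. The only transform is the Y-flip y_m = 85.421 − y_svg.

Shape 1 is a open polyline drawn with `<polyline>`. Its stroke #ff0000 means cut at S881, F1536. After flipping Y the toolpath is (18.336,35.502) → (39.403,73.030) → (126.354,75.988) → (182.447,20.203) → (7.626,45.157).

Shape 2 is a closed polygon drawn with `<polygon>`. Its stroke #ff0000 means cut at S881, F1536. After flipping Y the toolpath is (30.668,79.398) → (74.057,17.062) → (87.861,54.482) → (121.082,41.376) → (102.024,77.004) → (30.668,79.398), returning to the start.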